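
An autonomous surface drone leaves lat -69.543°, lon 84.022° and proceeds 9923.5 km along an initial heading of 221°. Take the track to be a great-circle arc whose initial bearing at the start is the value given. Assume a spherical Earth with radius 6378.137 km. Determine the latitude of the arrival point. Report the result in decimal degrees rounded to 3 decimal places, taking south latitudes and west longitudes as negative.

latitude -16.125°

Central angle δ = d/R = 1.555862 rad.
Converting: φ₁ = -1.213754 rad, θ = 3.857178 rad.
Applying the spherical law of cosines for sides, sin φ₂ = sin φ₁ cos δ + cos φ₁ sin δ cos θ = -0.277737, so φ₂ = -16.125°.
Δλ = atan2( sin θ sin δ cos φ₁ , cos δ − sin φ₁ sin φ₂ ) = atan2(-0.229270, -0.245287) = -2.389934 rad = -136.933°.
Hence λ₂ = 84.022° + -136.933° = -52.911°.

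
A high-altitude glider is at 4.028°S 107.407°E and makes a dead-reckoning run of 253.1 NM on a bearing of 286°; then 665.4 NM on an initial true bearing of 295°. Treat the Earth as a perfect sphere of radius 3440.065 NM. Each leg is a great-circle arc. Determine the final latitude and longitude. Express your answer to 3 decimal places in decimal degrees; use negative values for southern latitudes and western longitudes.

Apply the spherical direct solution leg by leg, carrying full precision between legs.
Leg 1: from (-4.028°, 107.407°), δ = 253.1/3440.065 = 0.073574 rad, θ = 286° → φ = -2.857°, λ = 103.350°.
Leg 2: from (-2.857°, 103.350°), δ = 665.4/3440.065 = 0.193427 rad, θ = 295° → φ = 1.847°, λ = 93.312°.

latitude 1.847°, longitude 93.312°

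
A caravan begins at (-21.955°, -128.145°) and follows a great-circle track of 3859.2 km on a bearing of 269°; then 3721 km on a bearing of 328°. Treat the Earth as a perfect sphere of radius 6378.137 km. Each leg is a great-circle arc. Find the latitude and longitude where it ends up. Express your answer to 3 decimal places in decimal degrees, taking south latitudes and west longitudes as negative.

latitude 10.299°, longitude 177.755°

Apply the spherical direct solution leg by leg, carrying full precision between legs.
Leg 1: from (-21.955°, -128.145°), δ = 3859.2/6378.137 = 0.605067 rad, θ = 269° → φ = -18.464°, λ = -164.986°.
Leg 2: from (-18.464°, -164.986°), δ = 3721/6378.137 = 0.583399 rad, θ = 328° → φ = 10.299°, λ = 177.755°.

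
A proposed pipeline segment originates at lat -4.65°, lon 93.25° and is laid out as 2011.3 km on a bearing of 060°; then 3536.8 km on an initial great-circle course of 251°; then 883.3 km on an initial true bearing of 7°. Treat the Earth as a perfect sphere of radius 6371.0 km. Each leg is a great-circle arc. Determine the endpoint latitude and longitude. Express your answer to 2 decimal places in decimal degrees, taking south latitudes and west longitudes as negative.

latitude 1.85°, longitude 79.79°

Apply the spherical direct solution leg by leg, carrying full precision between legs.
Leg 1: from (-4.65°, 93.25°), δ = 2011.3/6371 = 0.315696 rad, θ = 60° → φ = 4.45°, λ = 108.90°.
Leg 2: from (4.45°, 108.90°), δ = 3536.8/6371 = 0.555140 rad, θ = 251° → φ = -6.03°, λ = 78.82°.
Leg 3: from (-6.03°, 78.82°), δ = 883.3/6371 = 0.138644 rad, θ = 7° → φ = 1.85°, λ = 79.79°.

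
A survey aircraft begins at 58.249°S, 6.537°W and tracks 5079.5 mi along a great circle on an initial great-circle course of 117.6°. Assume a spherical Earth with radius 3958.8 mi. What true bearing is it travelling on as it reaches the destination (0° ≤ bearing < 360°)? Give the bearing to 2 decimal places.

The arc subtends δ = 5079.5/3958.8 = 1.283091 rad at the centre.
Start latitude φ₁ = -1.016637 rad; initial bearing θ = 2.052507 rad.
sin φ₂ = sin φ₁ cos δ + cos φ₁ sin δ cos θ = (-0.850343)(0.283753) + (0.526229)(0.958897)(-0.463296) = -0.475066
φ₂ = asin(-0.475066) = -0.495039 rad = -28.364°.
For the longitude increment, Δλ = atan2( sin θ sin δ cos φ₁, cos δ − sin φ₁ sin φ₂ ) = atan2(0.447178, -0.120216) = 105.047°.
Hence λ₂ = -6.537° + 105.047° = 98.510°.
The forward bearing on arrival equals the back-azimuth from the destination plus 180°.
Back-azimuth from P₂ (-28.36°, 98.51°) to P₁ (-58.25°, -6.54°), with Δλ' = λ₁ − λ₂ = -105.05°: atan2( sin Δλ' cos φ₁ , cos φ₂ sin φ₁ − sin φ₂ cos φ₁ cos Δλ' ) = 212.00°.
Final bearing = (212.00° + 180°) mod 360° = 32.00°.

final bearing 32.00°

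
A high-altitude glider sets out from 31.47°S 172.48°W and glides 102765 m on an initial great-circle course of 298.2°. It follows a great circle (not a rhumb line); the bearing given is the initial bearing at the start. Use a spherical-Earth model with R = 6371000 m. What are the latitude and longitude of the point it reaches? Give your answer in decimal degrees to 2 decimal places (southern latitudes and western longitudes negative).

latitude -31.03°, longitude -173.43°

δ = 102765/6371000 = 0.016130 rad (0.9242°).
Converting: φ₁ = -0.549255 rad, θ = 5.204572 rad.
Applying the spherical law of cosines for sides, sin φ₂ = sin φ₁ cos δ + cos φ₁ sin δ cos θ = -0.515483, so φ₂ = -31.03°.
Then Δλ = atan2(-0.012124, 0.730761) = -0.016590 rad, from sin θ sin δ cos φ₁ over cos δ − sin φ₁ sin φ₂.
λ₂ = -172.48° + -0.95° = -173.43°.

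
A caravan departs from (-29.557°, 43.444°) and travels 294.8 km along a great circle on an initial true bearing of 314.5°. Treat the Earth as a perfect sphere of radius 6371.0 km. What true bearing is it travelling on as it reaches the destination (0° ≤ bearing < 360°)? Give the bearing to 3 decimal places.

δ = 294.8/6371 = 0.046272 rad (2.6512°).
With φ₁ = -29.557° = -0.515867 rad and θ = 314.5° = 5.489060 rad:
sin φ₂ = sin φ₁ cos δ + cos φ₁ sin δ cos θ = (-0.493289)(0.998930) + (0.869865)(0.046256)(0.700909) = -0.464559
φ₂ = asin(-0.464559) = -0.483137 rad = -27.682°.
Then Δλ = atan2(-0.028698, 0.769768) = -0.037265 rad, from sin θ sin δ cos φ₁ over cos δ − sin φ₁ sin φ₂.
Hence λ₂ = 43.444° + -2.135° = 41.309°.
The forward bearing on arrival equals the back-azimuth from the destination plus 180°.
Back-azimuth from P₂ (-27.682°, 41.309°) to P₁ (-29.557°, 43.444°), with Δλ' = λ₁ − λ₂ = 2.135°: atan2( sin Δλ' cos φ₁ , cos φ₂ sin φ₁ − sin φ₂ cos φ₁ cos Δλ' ) = 135.523°.
Final bearing = (135.523° + 180°) mod 360° = 315.523°.

final bearing 315.523°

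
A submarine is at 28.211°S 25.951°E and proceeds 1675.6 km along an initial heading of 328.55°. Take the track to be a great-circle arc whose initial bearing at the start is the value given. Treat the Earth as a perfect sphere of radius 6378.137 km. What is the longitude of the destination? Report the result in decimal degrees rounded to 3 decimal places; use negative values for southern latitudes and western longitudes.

Central angle δ = d/R = 0.262710 rad.
With φ₁ = -28.211° = -0.492375 rad and θ = 328.55° = 5.734279 rad:
Destination latitude: φ₂ = arcsin( sin φ₁ cos δ + cos φ₁ sin δ cos θ ) = arcsin(-0.261270) = -15.145°.
For the longitude increment, Δλ = atan2( sin θ sin δ cos φ₁, cos δ − sin φ₁ sin φ₂ ) = atan2(-0.119403, 0.842182) = -8.070°.
λ₂ = λ₁ + Δλ = 17.881°.

longitude 17.881°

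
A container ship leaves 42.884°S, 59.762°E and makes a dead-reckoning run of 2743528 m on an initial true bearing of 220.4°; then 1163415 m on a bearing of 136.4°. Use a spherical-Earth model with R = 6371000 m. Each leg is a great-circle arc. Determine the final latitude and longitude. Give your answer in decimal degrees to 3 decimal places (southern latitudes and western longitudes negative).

Apply the spherical direct solution leg by leg, carrying full precision between legs.
Leg 1: from (-42.884°, 59.762°), δ = 2743528/6371000 = 0.430628 rad, θ = 220.4° → φ = -58.356°, λ = 28.719°.
Leg 2: from (-58.356°, 28.719°), δ = 1163415/6371000 = 0.182611 rad, θ = 136.4° → φ = -64.980°, λ = 45.943°.

latitude -64.980°, longitude 45.943°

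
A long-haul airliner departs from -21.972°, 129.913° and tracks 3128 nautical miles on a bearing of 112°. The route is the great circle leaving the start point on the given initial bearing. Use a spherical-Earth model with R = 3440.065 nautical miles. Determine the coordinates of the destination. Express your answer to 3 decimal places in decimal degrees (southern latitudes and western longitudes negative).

The arc subtends δ = 3128/3440.065 = 0.909285 rad at the centre.
Start latitude φ₁ = -0.383484 rad; initial bearing θ = 1.954769 rad.
Destination latitude: φ₂ = arcsin( sin φ₁ cos δ + cos φ₁ sin δ cos θ ) = arcsin(-0.503966) = -30.263°.
Δλ = atan2( sin θ sin δ cos φ₁ , cos δ − sin φ₁ sin φ₂ ) = atan2(0.678469, 0.425750) = 1.010391 rad = 57.891°.
λ₂ = 129.913° + 57.891° = 187.804°, normalized to (−180°, 180°] → -172.196°.

latitude -30.263°, longitude -172.196°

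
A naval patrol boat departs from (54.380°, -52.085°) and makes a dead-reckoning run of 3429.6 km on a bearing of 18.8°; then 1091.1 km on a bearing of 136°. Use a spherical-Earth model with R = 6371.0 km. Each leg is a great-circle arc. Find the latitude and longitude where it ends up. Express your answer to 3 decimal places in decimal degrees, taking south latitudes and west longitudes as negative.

Apply the spherical direct solution leg by leg, carrying full precision between legs.
Leg 1: from (54.380°, -52.085°), δ = 3429.6/6371 = 0.538314 rad, θ = 18.8° → φ = 78.695°, λ = 5.353°.
Leg 2: from (78.695°, 5.353°), δ = 1091.1/6371 = 0.171260 rad, θ = 136° → φ = 70.427°, λ = 26.048°.

latitude 70.427°, longitude 26.048°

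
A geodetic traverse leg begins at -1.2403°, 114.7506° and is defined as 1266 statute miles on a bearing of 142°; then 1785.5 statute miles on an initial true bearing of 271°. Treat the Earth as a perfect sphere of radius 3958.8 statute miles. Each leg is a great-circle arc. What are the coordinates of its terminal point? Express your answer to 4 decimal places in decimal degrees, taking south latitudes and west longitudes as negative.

Apply the spherical direct solution leg by leg, carrying full precision between legs.
Leg 1: from (-1.2403°, 114.7506°), δ = 1266/3958.8 = 0.319794 rad, θ = 142° → φ = -15.5582°, λ = 126.3406°.
Leg 2: from (-15.5582°, 126.3406°), δ = 1785.5/3958.8 = 0.451021 rad, θ = 271° → φ = -13.5367°, λ = 99.7079°.

latitude -13.5367°, longitude 99.7079°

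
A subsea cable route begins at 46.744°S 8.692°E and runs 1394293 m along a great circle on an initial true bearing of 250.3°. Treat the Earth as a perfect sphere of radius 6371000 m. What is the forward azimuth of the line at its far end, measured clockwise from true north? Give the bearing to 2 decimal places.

final bearing 264.04°

The arc subtends δ = 1394293/6371000 = 0.218850 rad at the centre.
Start latitude φ₁ = -0.815837 rad; initial bearing θ = 4.368559 rad.
Applying the spherical law of cosines for sides, sin φ₂ = sin φ₁ cos δ + cos φ₁ sin δ cos θ = -0.761079, so φ₂ = -49.559°.
Δλ = atan2( sin θ sin δ cos φ₁ , cos δ − sin φ₁ sin φ₂ ) = atan2(-0.140067, 0.421855) = -0.320574 rad = -18.368°.
λ₂ = 8.692° + -18.368° = -9.676°.
The forward bearing on arrival equals the back-azimuth from the destination plus 180°.
Back-azimuth from P₂ (-49.56°, -9.68°) to P₁ (-46.74°, 8.69°), with Δλ' = λ₁ − λ₂ = 18.37°: atan2( sin Δλ' cos φ₁ , cos φ₂ sin φ₁ − sin φ₂ cos φ₁ cos Δλ' ) = 84.04°.
Final bearing = (84.04° + 180°) mod 360° = 264.04°.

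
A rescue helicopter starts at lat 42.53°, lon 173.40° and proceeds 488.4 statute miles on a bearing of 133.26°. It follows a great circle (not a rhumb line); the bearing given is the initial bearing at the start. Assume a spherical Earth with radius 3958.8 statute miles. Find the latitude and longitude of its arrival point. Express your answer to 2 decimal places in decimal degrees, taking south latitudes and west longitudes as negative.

The arc subtends δ = 488.4/3958.8 = 0.123371 rad at the centre.
Start latitude φ₁ = 0.742289 rad; initial bearing θ = 2.325826 rad.
Applying the spherical law of cosines for sides, sin φ₂ = sin φ₁ cos δ + cos φ₁ sin δ cos θ = 0.608691, so φ₂ = 37.49°.
Then Δλ = atan2(0.066041, 0.580939) = 0.113194 rad, from sin θ sin δ cos φ₁ over cos δ − sin φ₁ sin φ₂.
Hence λ₂ = 173.40° + 6.49° = 179.89°.

latitude 37.49°, longitude 179.89°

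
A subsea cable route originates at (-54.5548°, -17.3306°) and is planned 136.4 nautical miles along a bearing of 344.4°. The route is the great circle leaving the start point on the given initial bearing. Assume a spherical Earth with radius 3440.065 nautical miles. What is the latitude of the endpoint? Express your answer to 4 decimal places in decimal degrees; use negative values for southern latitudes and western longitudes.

δ = 136.4/3440.065 = 0.039650 rad (2.2718°).
With φ₁ = -54.5548° = -0.952161 rad and θ = 344.4° = 6.010914 rad:
Applying the spherical law of cosines for sides, sin φ₂ = sin φ₁ cos δ + cos φ₁ sin δ cos θ = -0.791889, so φ₂ = -52.3624°.
For the longitude increment, Δλ = atan2( sin θ sin δ cos φ₁, cos δ − sin φ₁ sin φ₂ ) = atan2(-0.006182, 0.354085) = -1.0002°.
λ₂ = λ₁ + Δλ = -18.3308°.

latitude -52.3624°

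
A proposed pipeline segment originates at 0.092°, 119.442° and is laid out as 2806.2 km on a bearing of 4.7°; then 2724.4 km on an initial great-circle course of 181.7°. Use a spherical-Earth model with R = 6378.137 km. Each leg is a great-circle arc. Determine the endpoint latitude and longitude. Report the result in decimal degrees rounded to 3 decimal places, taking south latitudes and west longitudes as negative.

latitude 0.746°, longitude 120.948°

Apply the spherical direct solution leg by leg, carrying full precision between legs.
Leg 1: from (0.092°, 119.442°), δ = 2806.2/6378.137 = 0.439972 rad, θ = 4.7° → φ = 25.210°, λ = 121.653°.
Leg 2: from (25.210°, 121.653°), δ = 2724.4/6378.137 = 0.427147 rad, θ = 181.7° → φ = 0.746°, λ = 120.948°.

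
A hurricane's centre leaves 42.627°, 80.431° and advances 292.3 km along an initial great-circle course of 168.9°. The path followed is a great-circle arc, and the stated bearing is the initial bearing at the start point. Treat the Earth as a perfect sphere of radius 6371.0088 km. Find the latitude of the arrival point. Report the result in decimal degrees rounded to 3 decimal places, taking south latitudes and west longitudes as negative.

latitude 40.046°

The arc subtends δ = 292.3/6371.0088 = 0.045880 rad at the centre.
With φ₁ = 42.627° = 0.743982 rad and θ = 168.9° = 2.947861 rad:
Applying the spherical law of cosines for sides, sin φ₂ = sin φ₁ cos δ + cos φ₁ sin δ cos θ = 0.643396, so φ₂ = 40.046°.
For the longitude increment, Δλ = atan2( sin θ sin δ cos φ₁, cos δ − sin φ₁ sin φ₂ ) = atan2(0.006497, 0.563225) = 0.661°.
Hence λ₂ = 80.431° + 0.661° = 81.092°.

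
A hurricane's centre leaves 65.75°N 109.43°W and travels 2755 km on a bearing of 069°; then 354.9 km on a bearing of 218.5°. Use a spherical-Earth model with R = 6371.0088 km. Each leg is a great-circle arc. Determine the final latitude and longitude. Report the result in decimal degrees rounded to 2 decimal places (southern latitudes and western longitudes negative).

latitude 60.25°, longitude -54.53°

Apply the spherical direct solution leg by leg, carrying full precision between legs.
Leg 1: from (65.75°, -109.43°), δ = 2755/6371.0088 = 0.432428 rad, θ = 69° → φ = 62.81°, λ = -50.53°.
Leg 2: from (62.81°, -50.53°), δ = 354.9/6371.0088 = 0.055705 rad, θ = 218.5° → φ = 60.25°, λ = -54.53°.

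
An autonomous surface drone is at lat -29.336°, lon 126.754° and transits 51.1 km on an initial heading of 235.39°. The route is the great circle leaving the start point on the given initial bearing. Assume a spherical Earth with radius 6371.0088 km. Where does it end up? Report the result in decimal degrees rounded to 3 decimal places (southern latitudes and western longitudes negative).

latitude -29.596°, longitude 126.319°

δ = 51.1/6371.0088 = 0.008021 rad (0.4596°).
With φ₁ = -29.336° = -0.512010 rad and θ = 235.39° = 4.108331 rad:
Applying the spherical law of cosines for sides, sin φ₂ = sin φ₁ cos δ + cos φ₁ sin δ cos θ = -0.493886, so φ₂ = -29.596°.
Δλ = atan2( sin θ sin δ cos φ₁ , cos δ − sin φ₁ sin φ₂ ) = atan2(-0.005755, 0.757998) = -0.007592 rad = -0.435°.
λ₂ = λ₁ + Δλ = 126.319°.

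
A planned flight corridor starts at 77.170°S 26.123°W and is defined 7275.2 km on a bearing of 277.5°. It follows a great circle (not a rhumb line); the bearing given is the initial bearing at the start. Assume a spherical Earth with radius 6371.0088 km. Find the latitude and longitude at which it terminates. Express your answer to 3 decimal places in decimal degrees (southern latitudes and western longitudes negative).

Central angle δ = d/R = 1.141923 rad.
Start latitude φ₁ = -1.346871 rad; initial bearing θ = 4.843289 rad.
Destination latitude: φ₂ = arcsin( sin φ₁ cos δ + cos φ₁ sin δ cos θ ) = arcsin(-0.379105) = -22.278°.
Δλ = atan2( sin θ sin δ cos φ₁ , cos δ − sin φ₁ sin φ₂ ) = atan2(-0.200221, 0.046207) = -1.343987 rad = -77.005°.
λ₂ = -26.123° + -77.005° = -103.128°.

latitude -22.278°, longitude -103.128°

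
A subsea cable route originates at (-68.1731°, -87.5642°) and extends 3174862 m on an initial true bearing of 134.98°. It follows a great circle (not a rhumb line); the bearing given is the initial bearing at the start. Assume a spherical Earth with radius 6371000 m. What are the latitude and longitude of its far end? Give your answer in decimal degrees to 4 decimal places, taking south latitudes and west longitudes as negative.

latitude -70.2246°, longitude 0.2413°

Angular distance δ = d/R = 3174862 / 6371000 = 0.498330 rad.
Start latitude φ₁ = -1.189845 rad; initial bearing θ = 2.355845 rad.
Destination latitude: φ₂ = arcsin( sin φ₁ cos δ + cos φ₁ sin δ cos θ ) = arcsin(-0.941026) = -70.2246°.
Δλ = atan2( sin θ sin δ cos φ₁ , cos δ − sin φ₁ sin φ₂ ) = atan2(0.125702, 0.004817) = 1.532496 rad = 87.8055°.
λ₂ = -87.5642° + 87.8055° = 0.2413°.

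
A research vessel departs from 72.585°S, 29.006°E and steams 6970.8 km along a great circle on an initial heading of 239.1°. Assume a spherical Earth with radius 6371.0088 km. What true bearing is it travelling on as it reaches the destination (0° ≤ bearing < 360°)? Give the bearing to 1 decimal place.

δ = 6970.8/6371.0088 = 1.094144 rad (62.6898°).
With φ₁ = -72.585° = -1.266847 rad and θ = 239.1° = 4.173082 rad:
Applying the spherical law of cosines for sides, sin φ₂ = sin φ₁ cos δ + cos φ₁ sin δ cos θ = -0.574343, so φ₂ = -35.054°.
For the longitude increment, Δλ = atan2( sin θ sin δ cos φ₁, cos δ − sin φ₁ sin φ₂ ) = atan2(-0.228186, -0.089209) = -111.353°.
λ₂ = λ₁ + Δλ = -82.347°.
The forward bearing on arrival equals the back-azimuth from the destination plus 180°.
Back-azimuth from P₂ (-35.1°, -82.3°) to P₁ (-72.6°, 29.0°), with Δλ' = λ₁ − λ₂ = 111.4°: atan2( sin Δλ' cos φ₁ , cos φ₂ sin φ₁ − sin φ₂ cos φ₁ cos Δλ' ) = 161.7°.
Final bearing = (161.7° + 180°) mod 360° = 341.7°.

final bearing 341.7°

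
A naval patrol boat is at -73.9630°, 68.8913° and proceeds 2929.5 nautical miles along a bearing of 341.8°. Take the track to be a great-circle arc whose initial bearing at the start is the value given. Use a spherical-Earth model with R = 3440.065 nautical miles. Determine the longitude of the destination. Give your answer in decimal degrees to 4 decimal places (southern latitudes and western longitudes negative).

longitude 53.7582°

Angular distance δ = d/R = 2929.5 / 3440.065 = 0.851583 rad.
Start latitude φ₁ = -1.290898 rad; initial bearing θ = 5.965535 rad.
Destination latitude: φ₂ = arcsin( sin φ₁ cos δ + cos φ₁ sin δ cos θ ) = arcsin(-0.435717) = -25.8309°.
Then Δλ = atan2(-0.064914, 0.240033) = -0.264122 rad, from sin θ sin δ cos φ₁ over cos δ − sin φ₁ sin φ₂.
λ₂ = λ₁ + Δλ = 53.7582°.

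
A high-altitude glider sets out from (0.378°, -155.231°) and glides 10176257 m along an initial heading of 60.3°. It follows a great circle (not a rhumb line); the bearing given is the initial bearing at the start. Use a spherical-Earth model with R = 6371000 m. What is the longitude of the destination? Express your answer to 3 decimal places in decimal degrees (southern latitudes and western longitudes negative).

Angular distance δ = d/R = 10176257 / 6371000 = 1.597278 rad.
With φ₁ = 0.378° = 0.006597 rad and θ = 60.3° = 1.052434 rad:
Applying the spherical law of cosines for sides, sin φ₂ = sin φ₁ cos δ + cos φ₁ sin δ cos θ = 0.495099, so φ₂ = 29.676°.
For the longitude increment, Δλ = atan2( sin θ sin δ cos φ₁, cos δ − sin φ₁ sin φ₂ ) = atan2(0.868308, -0.029745) = 91.962°.
λ₂ = λ₁ + Δλ = -63.269°.

longitude -63.269°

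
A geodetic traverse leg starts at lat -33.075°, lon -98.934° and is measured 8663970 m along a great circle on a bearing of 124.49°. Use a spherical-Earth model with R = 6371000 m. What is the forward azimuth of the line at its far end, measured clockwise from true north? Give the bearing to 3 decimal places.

final bearing 57.837°

Central angle δ = d/R = 1.359907 rad.
Converting: φ₁ = -0.577268 rad, θ = 2.172760 rad.
sin φ₂ = sin φ₁ cos δ + cos φ₁ sin δ cos θ = (-0.545736)(0.209329) + (0.837957)(0.977845)(-0.566262) = -0.578230
φ₂ = asin(-0.578230) = -0.616557 rad = -35.326°.
For the longitude increment, Δλ = atan2( sin θ sin δ cos φ₁, cos δ − sin φ₁ sin φ₂ ) = atan2(0.675364, -0.106232) = 98.939°.
λ₂ = λ₁ + Δλ = 0.005°.
The forward bearing on arrival equals the back-azimuth from the destination plus 180°.
Back-azimuth from P₂ (-35.326°, 0.005°) to P₁ (-33.075°, -98.934°), with Δλ' = λ₁ − λ₂ = -98.939°: atan2( sin Δλ' cos φ₁ , cos φ₂ sin φ₁ − sin φ₂ cos φ₁ cos Δλ' ) = 237.837°.
Final bearing = (237.837° + 180°) mod 360° = 57.837°.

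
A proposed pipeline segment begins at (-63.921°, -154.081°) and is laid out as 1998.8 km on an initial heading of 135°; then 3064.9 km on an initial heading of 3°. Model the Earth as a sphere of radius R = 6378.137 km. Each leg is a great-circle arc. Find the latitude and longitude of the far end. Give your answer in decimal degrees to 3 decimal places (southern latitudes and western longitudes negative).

Apply the spherical direct solution leg by leg, carrying full precision between legs.
Leg 1: from (-63.921°, -154.081°), δ = 1998.8/6378.137 = 0.313383 rad, θ = 135° → φ = -71.855°, λ = -109.656°.
Leg 2: from (-71.855°, -109.656°), δ = 3064.9/6378.137 = 0.480532 rad, θ = 3° → φ = -44.338°, λ = -107.718°.

latitude -44.338°, longitude -107.718°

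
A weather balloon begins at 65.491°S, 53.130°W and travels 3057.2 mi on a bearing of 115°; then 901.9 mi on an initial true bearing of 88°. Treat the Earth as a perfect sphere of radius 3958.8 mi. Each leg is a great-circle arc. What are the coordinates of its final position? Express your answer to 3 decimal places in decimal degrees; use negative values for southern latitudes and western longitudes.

latitude -48.515°, longitude 54.180°

Apply the spherical direct solution leg by leg, carrying full precision between legs.
Leg 1: from (-65.491°, -53.130°), δ = 3057.2/3958.8 = 0.772254 rad, θ = 115° → φ = -50.726°, λ = 34.258°.
Leg 2: from (-50.726°, 34.258°), δ = 901.9/3958.8 = 0.227822 rad, θ = 88° → φ = -48.515°, λ = 54.180°.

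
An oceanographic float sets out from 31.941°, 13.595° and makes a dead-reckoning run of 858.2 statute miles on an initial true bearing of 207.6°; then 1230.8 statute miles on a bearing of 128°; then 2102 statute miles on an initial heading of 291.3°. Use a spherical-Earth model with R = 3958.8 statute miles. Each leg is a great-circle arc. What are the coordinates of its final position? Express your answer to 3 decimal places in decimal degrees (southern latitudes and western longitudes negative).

Apply the spherical direct solution leg by leg, carrying full precision between legs.
Leg 1: from (31.941°, 13.595°), δ = 858.2/3958.8 = 0.216783 rad, θ = 207.6° → φ = 20.788°, λ = 7.476°.
Leg 2: from (20.788°, 7.476°), δ = 1230.8/3958.8 = 0.310902 rad, θ = 128° → φ = 9.312°, λ = 21.616°.
Leg 3: from (9.312°, 21.616°), δ = 2102/3958.8 = 0.530969 rad, θ = 291.3° → φ = 18.726°, λ = -8.262°.

latitude 18.726°, longitude -8.262°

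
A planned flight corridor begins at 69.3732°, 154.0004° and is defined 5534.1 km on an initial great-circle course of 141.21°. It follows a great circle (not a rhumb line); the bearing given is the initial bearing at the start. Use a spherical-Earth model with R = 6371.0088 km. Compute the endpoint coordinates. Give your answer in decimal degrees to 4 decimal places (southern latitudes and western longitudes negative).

Angular distance δ = d/R = 5534.1 / 6371.0088 = 0.868638 rad.
Start latitude φ₁ = 1.210791 rad; initial bearing θ = 2.464579 rad.
sin φ₂ = sin φ₁ cos δ + cos φ₁ sin δ cos θ = (0.935895)(0.645867) + (0.352279)(0.763450)(-0.779447) = 0.394833
φ₂ = asin(0.394833) = 0.405886 rad = 23.2556°.
Then Δλ = atan2(0.168487, 0.276345) = 0.547520 rad, from sin θ sin δ cos φ₁ over cos δ − sin φ₁ sin φ₂.
λ₂ = 154.0004° + 31.3706° = 185.3710°, normalized to (−180°, 180°] → -174.6290°.

latitude 23.2556°, longitude -174.6290°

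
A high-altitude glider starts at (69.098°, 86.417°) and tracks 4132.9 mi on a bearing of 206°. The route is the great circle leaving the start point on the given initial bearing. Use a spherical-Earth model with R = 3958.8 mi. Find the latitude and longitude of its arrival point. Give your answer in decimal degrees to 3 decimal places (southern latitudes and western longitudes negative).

latitude 11.100°, longitude 63.701°

The arc subtends δ = 4132.9/3958.8 = 1.043978 rad at the centre.
With φ₁ = 69.098° = 1.205988 rad and θ = 206° = 3.595378 rad:
Applying the spherical law of cosines for sides, sin φ₂ = sin φ₁ cos δ + cos φ₁ sin δ cos θ = 0.192513, so φ₂ = 11.100°.
For the longitude increment, Δλ = atan2( sin θ sin δ cos φ₁, cos δ − sin φ₁ sin φ₂ ) = atan2(-0.135192, 0.322941) = -22.716°.
Hence λ₂ = 86.417° + -22.716° = 63.701°.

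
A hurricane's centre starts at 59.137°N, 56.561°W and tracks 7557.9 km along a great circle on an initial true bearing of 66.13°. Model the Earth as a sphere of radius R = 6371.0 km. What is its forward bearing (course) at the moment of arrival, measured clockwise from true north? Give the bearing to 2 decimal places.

The arc subtends δ = 7557.9/6371 = 1.186297 rad at the centre.
Converting: φ₁ = 1.032135 rad, θ = 1.154186 rad.
Destination latitude: φ₂ = arcsin( sin φ₁ cos δ + cos φ₁ sin δ cos θ ) = arcsin(0.514410) = 30.958°.
For the longitude increment, Δλ = atan2( sin θ sin δ cos φ₁, cos δ − sin φ₁ sin φ₂ ) = atan2(0.434858, -0.066473) = 98.691°.
λ₂ = λ₁ + Δλ = 42.130°.
The forward bearing on arrival equals the back-azimuth from the destination plus 180°.
Back-azimuth from P₂ (30.96°, 42.13°) to P₁ (59.14°, -56.56°), with Δλ' = λ₁ − λ₂ = -98.69°: atan2( sin Δλ' cos φ₁ , cos φ₂ sin φ₁ − sin φ₂ cos φ₁ cos Δλ' ) = 326.84°.
Final bearing = (326.84° + 180°) mod 360° = 146.84°.

final bearing 146.84°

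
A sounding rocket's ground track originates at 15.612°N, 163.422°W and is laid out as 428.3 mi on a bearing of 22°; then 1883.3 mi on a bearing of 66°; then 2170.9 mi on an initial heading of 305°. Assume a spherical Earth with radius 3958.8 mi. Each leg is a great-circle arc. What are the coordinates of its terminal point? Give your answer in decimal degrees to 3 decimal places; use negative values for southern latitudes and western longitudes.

Apply the spherical direct solution leg by leg, carrying full precision between legs.
Leg 1: from (15.612°, -163.422°), δ = 428.3/3958.8 = 0.108189 rad, θ = 22° → φ = 21.344°, λ = -160.933°.
Leg 2: from (21.344°, -160.933°), δ = 1883.3/3958.8 = 0.475725 rad, θ = 66° → φ = 29.805°, λ = -132.106°.
Leg 3: from (29.805°, -132.106°), δ = 2170.9/3958.8 = 0.548373 rad, θ = 305° → φ = 43.128°, λ = -167.916°.

latitude 43.128°, longitude -167.916°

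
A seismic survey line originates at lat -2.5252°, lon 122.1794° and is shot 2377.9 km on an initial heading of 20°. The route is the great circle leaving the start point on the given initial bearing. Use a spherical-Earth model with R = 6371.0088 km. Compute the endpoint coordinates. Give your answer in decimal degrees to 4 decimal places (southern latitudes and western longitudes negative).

latitude 17.5347°, longitude 129.6946°

Central angle δ = d/R = 0.373238 rad.
With φ₁ = -2.5252° = -0.044073 rad and θ = 20° = 0.349066 rad:
Applying the spherical law of cosines for sides, sin φ₂ = sin φ₁ cos δ + cos φ₁ sin δ cos θ = 0.301284, so φ₂ = 17.5347°.
Δλ = atan2( sin θ sin δ cos φ₁ , cos δ − sin φ₁ sin φ₂ ) = atan2(0.124590, 0.944426) = 0.131164 rad = 7.5152°.
λ₂ = λ₁ + Δλ = 129.6946°.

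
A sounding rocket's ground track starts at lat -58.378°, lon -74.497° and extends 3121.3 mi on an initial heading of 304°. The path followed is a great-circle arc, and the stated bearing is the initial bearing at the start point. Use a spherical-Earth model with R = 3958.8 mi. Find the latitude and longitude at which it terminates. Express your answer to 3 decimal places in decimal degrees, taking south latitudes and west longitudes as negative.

Angular distance δ = d/R = 3121.3 / 3958.8 = 0.788446 rad.
Converting: φ₁ = -1.018888 rad, θ = 5.305801 rad.
sin φ₂ = sin φ₁ cos δ + cos φ₁ sin δ cos θ = (-0.851526)(0.704948) + (0.524313)(0.709259)(0.559193) = -0.392333
φ₂ = asin(-0.392333) = -0.403166 rad = -23.100°.
Δλ = atan2( sin θ sin δ cos φ₁ , cos δ − sin φ₁ sin φ₂ ) = atan2(-0.308297, 0.370867) = -0.693530 rad = -39.736°.
λ₂ = -74.497° + -39.736° = -114.233°.

latitude -23.100°, longitude -114.233°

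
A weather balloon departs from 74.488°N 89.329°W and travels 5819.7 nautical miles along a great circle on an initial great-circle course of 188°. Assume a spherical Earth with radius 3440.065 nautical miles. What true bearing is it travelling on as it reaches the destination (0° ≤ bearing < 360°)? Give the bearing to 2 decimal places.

Angular distance δ = d/R = 5819.7 / 3440.065 = 1.691741 rad.
With φ₁ = 74.488° = 1.300061 rad and θ = 188° = 3.281219 rad:
Applying the spherical law of cosines for sides, sin φ₂ = sin φ₁ cos δ + cos φ₁ sin δ cos θ = -0.379158, so φ₂ = -22.282°.
For the longitude increment, Δλ = atan2( sin θ sin δ cos φ₁, cos δ − sin φ₁ sin φ₂ ) = atan2(-0.036949, 0.244697) = -8.587°.
λ₂ = λ₁ + Δλ = -97.916°.
The forward bearing on arrival equals the back-azimuth from the destination plus 180°.
Back-azimuth from P₂ (-22.28°, -97.92°) to P₁ (74.49°, -89.33°), with Δλ' = λ₁ − λ₂ = 8.59°: atan2( sin Δλ' cos φ₁ , cos φ₂ sin φ₁ − sin φ₂ cos φ₁ cos Δλ' ) = 2.31°.
Final bearing = (2.31° + 180°) mod 360° = 182.31°.

final bearing 182.31°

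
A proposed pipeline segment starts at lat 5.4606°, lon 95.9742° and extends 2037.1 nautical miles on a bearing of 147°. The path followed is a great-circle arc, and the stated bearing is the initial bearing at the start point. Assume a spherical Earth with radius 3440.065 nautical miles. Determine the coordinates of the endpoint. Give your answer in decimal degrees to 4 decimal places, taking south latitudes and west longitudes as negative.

latitude -22.7699°, longitude 115.2242°

Central angle δ = d/R = 0.592169 rad.
Converting: φ₁ = 0.095305 rad, θ = 2.565634 rad.
Destination latitude: φ₂ = arcsin( sin φ₁ cos δ + cos φ₁ sin δ cos θ ) = arcsin(-0.387031) = -22.7699°.
For the longitude increment, Δλ = atan2( sin θ sin δ cos φ₁, cos δ − sin φ₁ sin φ₂ ) = atan2(0.302617, 0.866562) = 19.2500°.
Hence λ₂ = 95.9742° + 19.2500° = 115.2242°.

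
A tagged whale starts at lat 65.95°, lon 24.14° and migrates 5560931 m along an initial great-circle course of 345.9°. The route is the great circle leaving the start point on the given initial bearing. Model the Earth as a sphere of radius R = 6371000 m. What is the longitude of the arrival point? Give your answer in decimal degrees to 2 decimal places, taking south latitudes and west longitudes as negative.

longitude -131.73°

Angular distance δ = d/R = 5560931 / 6371000 = 0.872851 rad.
Converting: φ₁ = 1.151045 rad, θ = 6.037094 rad.
Applying the spherical law of cosines for sides, sin φ₂ = sin φ₁ cos δ + cos φ₁ sin δ cos θ = 0.889688, so φ₂ = 62.83°.
Δλ = atan2( sin θ sin δ cos φ₁ , cos δ − sin φ₁ sin φ₂ ) = atan2(-0.076066, -0.169809) = -2.720446 rad = -155.87°.
Hence λ₂ = 24.14° + -155.87° = -131.73°.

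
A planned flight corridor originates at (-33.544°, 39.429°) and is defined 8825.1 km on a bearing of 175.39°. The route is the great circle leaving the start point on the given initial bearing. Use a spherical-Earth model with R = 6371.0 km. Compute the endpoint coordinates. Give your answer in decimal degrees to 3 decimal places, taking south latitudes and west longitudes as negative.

latitude -66.703°, longitude -152.092°

δ = 8825.1/6371 = 1.385199 rad (79.3660°).
Converting: φ₁ = -0.585453 rad, θ = 3.061133 rad.
Applying the spherical law of cosines for sides, sin φ₂ = sin φ₁ cos δ + cos φ₁ sin δ cos θ = -0.918467, so φ₂ = -66.703°.
For the longitude increment, Δλ = atan2( sin θ sin δ cos φ₁, cos δ − sin φ₁ sin φ₂ ) = atan2(0.065837, -0.322990) = 168.479°.
λ₂ = 39.429° + 168.479° = 207.908°, normalized to (−180°, 180°] → -152.092°.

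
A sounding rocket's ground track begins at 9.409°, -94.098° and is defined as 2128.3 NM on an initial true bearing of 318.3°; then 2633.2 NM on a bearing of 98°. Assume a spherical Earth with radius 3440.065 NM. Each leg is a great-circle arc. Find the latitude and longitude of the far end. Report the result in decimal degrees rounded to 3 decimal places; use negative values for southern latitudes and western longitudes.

latitude 18.917°, longitude -75.368°

Apply the spherical direct solution leg by leg, carrying full precision between legs.
Leg 1: from (9.409°, -94.098°), δ = 2128.3/3440.065 = 0.618680 rad, θ = 318.3° → φ = 34.082°, λ = -121.861°.
Leg 2: from (34.082°, -121.861°), δ = 2633.2/3440.065 = 0.765451 rad, θ = 98° → φ = 18.917°, λ = -75.368°.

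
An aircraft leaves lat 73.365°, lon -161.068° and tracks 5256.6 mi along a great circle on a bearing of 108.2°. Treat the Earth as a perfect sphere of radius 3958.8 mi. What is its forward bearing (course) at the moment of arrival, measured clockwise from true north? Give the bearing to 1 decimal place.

final bearing 164.0°

Central angle δ = d/R = 1.327827 rad.
With φ₁ = 73.365° = 1.280461 rad and θ = 108.2° = 1.888446 rad:
sin φ₂ = sin φ₁ cos δ + cos φ₁ sin δ cos θ = (0.958148)(0.240586) + (0.286274)(0.970628)(-0.312335) = 0.143730
φ₂ = asin(0.143730) = 0.144230 rad = 8.264°.
Then Δλ = atan2(0.263964, 0.102871) = 1.199185 rad, from sin θ sin δ cos φ₁ over cos δ − sin φ₁ sin φ₂.
λ₂ = -161.068° + 68.708° = -92.360°.
The forward bearing on arrival equals the back-azimuth from the destination plus 180°.
Back-azimuth from P₂ (8.3°, -92.4°) to P₁ (73.4°, -161.1°), with Δλ' = λ₁ − λ₂ = -68.7°: atan2( sin Δλ' cos φ₁ , cos φ₂ sin φ₁ − sin φ₂ cos φ₁ cos Δλ' ) = 344.0°.
Final bearing = (344.0° + 180°) mod 360° = 164.0°.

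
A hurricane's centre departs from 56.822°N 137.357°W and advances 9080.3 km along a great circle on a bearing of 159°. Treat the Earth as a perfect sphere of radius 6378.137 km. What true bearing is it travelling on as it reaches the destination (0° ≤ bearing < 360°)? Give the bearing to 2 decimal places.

δ = 9080.3/6378.137 = 1.423660 rad (81.5697°).
Converting: φ₁ = 0.991731 rad, θ = 2.775074 rad.
Applying the spherical law of cosines for sides, sin φ₂ = sin φ₁ cos δ + cos φ₁ sin δ cos θ = -0.382669, so φ₂ = -22.499°.
For the longitude increment, Δλ = atan2( sin θ sin δ cos φ₁, cos δ − sin φ₁ sin φ₂ ) = atan2(0.193995, 0.466890) = 22.563°.
λ₂ = λ₁ + Δλ = -114.794°.
The forward bearing on arrival equals the back-azimuth from the destination plus 180°.
Back-azimuth from P₂ (-22.50°, -114.79°) to P₁ (56.82°, -137.36°), with Δλ' = λ₁ − λ₂ = -22.56°: atan2( sin Δλ' cos φ₁ , cos φ₂ sin φ₁ − sin φ₂ cos φ₁ cos Δλ' ) = 347.74°.
Final bearing = (347.74° + 180°) mod 360° = 167.74°.

final bearing 167.74°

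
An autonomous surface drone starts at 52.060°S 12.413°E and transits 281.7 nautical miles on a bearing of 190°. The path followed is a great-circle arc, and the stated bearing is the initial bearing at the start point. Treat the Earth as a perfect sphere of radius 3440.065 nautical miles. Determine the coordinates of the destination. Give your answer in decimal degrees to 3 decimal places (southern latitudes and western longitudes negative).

δ = 281.7/3440.065 = 0.081888 rad (4.6918°).
Start latitude φ₁ = -0.908618 rad; initial bearing θ = 3.316126 rad.
Destination latitude: φ₂ = arcsin( sin φ₁ cos δ + cos φ₁ sin δ cos θ ) = arcsin(-0.835540) = -56.672°.
Δλ = atan2( sin θ sin δ cos φ₁ , cos δ − sin φ₁ sin φ₂ ) = atan2(-0.008733, 0.337696) = -0.025855 rad = -1.481°.
λ₂ = λ₁ + Δλ = 10.932°.

latitude -56.672°, longitude 10.932°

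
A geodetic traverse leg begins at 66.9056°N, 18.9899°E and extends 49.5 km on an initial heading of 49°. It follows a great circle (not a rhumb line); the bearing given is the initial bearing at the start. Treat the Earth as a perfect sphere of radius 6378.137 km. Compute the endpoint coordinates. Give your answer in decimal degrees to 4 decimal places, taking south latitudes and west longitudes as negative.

latitude 67.1950°, longitude 19.8558°

The arc subtends δ = 49.5/6378.137 = 0.007761 rad at the centre.
Start latitude φ₁ = 1.167723 rad; initial bearing θ = 0.855211 rad.
Destination latitude: φ₂ = arcsin( sin φ₁ cos δ + cos φ₁ sin δ cos θ ) = arcsin(0.921829) = 67.1950°.
Then Δλ = atan2(0.002297, 0.152016) = 0.015112 rad, from sin θ sin δ cos φ₁ over cos δ − sin φ₁ sin φ₂.
λ₂ = 18.9899° + 0.8659° = 19.8558°.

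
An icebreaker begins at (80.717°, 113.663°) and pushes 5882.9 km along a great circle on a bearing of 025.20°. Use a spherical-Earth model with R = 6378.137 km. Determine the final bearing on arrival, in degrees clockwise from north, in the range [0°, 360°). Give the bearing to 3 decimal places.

final bearing 174.384°

δ = 5882.9/6378.137 = 0.922354 rad (52.8470°).
Start latitude φ₁ = 1.408777 rad; initial bearing θ = 0.439823 rad.
Applying the spherical law of cosines for sides, sin φ₂ = sin φ₁ cos δ + cos φ₁ sin δ cos θ = 0.712369, so φ₂ = 45.428°.
Then Δλ = atan2(0.054742, -0.099094) = 2.636888 rad, from sin θ sin δ cos φ₁ over cos δ − sin φ₁ sin φ₂.
λ₂ = 113.663° + 151.083° = 264.746°, normalized to (−180°, 180°] → -95.254°.
The forward bearing on arrival equals the back-azimuth from the destination plus 180°.
Back-azimuth from P₂ (45.428°, -95.254°) to P₁ (80.717°, 113.663°), with Δλ' = λ₁ − λ₂ = 208.917°: atan2( sin Δλ' cos φ₁ , cos φ₂ sin φ₁ − sin φ₂ cos φ₁ cos Δλ' ) = 354.384°.
Final bearing = (354.384° + 180°) mod 360° = 174.384°.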